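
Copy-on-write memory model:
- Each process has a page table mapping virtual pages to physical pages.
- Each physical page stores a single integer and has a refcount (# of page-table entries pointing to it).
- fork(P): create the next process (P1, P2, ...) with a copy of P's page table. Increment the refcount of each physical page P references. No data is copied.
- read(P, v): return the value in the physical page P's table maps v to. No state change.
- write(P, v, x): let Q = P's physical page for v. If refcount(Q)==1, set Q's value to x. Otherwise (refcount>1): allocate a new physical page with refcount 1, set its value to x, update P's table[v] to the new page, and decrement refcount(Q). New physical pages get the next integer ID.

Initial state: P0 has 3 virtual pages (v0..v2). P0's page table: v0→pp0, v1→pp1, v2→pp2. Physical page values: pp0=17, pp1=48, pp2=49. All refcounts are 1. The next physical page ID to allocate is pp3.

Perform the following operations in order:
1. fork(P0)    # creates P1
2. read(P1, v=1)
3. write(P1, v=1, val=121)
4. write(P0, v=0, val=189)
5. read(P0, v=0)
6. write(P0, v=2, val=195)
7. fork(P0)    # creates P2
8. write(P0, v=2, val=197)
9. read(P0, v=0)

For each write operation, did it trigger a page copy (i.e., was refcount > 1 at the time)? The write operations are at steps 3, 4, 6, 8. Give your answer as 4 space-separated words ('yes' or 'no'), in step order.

Op 1: fork(P0) -> P1. 3 ppages; refcounts: pp0:2 pp1:2 pp2:2
Op 2: read(P1, v1) -> 48. No state change.
Op 3: write(P1, v1, 121). refcount(pp1)=2>1 -> COPY to pp3. 4 ppages; refcounts: pp0:2 pp1:1 pp2:2 pp3:1
Op 4: write(P0, v0, 189). refcount(pp0)=2>1 -> COPY to pp4. 5 ppages; refcounts: pp0:1 pp1:1 pp2:2 pp3:1 pp4:1
Op 5: read(P0, v0) -> 189. No state change.
Op 6: write(P0, v2, 195). refcount(pp2)=2>1 -> COPY to pp5. 6 ppages; refcounts: pp0:1 pp1:1 pp2:1 pp3:1 pp4:1 pp5:1
Op 7: fork(P0) -> P2. 6 ppages; refcounts: pp0:1 pp1:2 pp2:1 pp3:1 pp4:2 pp5:2
Op 8: write(P0, v2, 197). refcount(pp5)=2>1 -> COPY to pp6. 7 ppages; refcounts: pp0:1 pp1:2 pp2:1 pp3:1 pp4:2 pp5:1 pp6:1
Op 9: read(P0, v0) -> 189. No state change.

yes yes yes yes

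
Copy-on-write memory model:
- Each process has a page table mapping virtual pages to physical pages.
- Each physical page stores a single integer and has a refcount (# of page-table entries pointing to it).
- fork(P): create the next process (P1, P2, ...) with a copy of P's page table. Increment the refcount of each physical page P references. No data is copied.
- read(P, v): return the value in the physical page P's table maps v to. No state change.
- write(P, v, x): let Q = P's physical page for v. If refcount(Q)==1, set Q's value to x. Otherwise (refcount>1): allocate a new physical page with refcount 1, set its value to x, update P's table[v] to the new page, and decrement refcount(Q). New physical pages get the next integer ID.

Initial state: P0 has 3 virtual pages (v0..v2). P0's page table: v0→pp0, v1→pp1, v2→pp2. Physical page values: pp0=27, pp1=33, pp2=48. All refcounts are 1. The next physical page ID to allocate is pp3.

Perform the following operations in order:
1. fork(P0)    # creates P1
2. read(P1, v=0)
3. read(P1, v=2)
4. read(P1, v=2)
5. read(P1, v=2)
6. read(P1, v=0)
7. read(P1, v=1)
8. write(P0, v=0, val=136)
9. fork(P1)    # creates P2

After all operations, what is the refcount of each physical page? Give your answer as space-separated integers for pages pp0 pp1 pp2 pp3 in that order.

Answer: 2 3 3 1

Derivation:
Op 1: fork(P0) -> P1. 3 ppages; refcounts: pp0:2 pp1:2 pp2:2
Op 2: read(P1, v0) -> 27. No state change.
Op 3: read(P1, v2) -> 48. No state change.
Op 4: read(P1, v2) -> 48. No state change.
Op 5: read(P1, v2) -> 48. No state change.
Op 6: read(P1, v0) -> 27. No state change.
Op 7: read(P1, v1) -> 33. No state change.
Op 8: write(P0, v0, 136). refcount(pp0)=2>1 -> COPY to pp3. 4 ppages; refcounts: pp0:1 pp1:2 pp2:2 pp3:1
Op 9: fork(P1) -> P2. 4 ppages; refcounts: pp0:2 pp1:3 pp2:3 pp3:1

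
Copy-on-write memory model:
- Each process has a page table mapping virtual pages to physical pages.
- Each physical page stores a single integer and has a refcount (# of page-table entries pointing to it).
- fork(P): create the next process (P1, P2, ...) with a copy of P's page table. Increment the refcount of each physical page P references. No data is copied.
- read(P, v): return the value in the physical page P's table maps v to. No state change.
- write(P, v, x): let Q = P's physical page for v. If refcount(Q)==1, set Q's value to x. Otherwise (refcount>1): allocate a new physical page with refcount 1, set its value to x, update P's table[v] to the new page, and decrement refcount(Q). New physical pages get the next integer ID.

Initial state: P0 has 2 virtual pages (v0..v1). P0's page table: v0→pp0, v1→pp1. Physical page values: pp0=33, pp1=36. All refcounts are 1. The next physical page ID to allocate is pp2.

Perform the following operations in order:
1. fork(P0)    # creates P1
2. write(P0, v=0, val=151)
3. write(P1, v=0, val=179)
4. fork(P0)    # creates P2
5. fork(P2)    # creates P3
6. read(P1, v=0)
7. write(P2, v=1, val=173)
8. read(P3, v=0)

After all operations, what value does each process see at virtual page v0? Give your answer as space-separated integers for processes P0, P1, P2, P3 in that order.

Answer: 151 179 151 151

Derivation:
Op 1: fork(P0) -> P1. 2 ppages; refcounts: pp0:2 pp1:2
Op 2: write(P0, v0, 151). refcount(pp0)=2>1 -> COPY to pp2. 3 ppages; refcounts: pp0:1 pp1:2 pp2:1
Op 3: write(P1, v0, 179). refcount(pp0)=1 -> write in place. 3 ppages; refcounts: pp0:1 pp1:2 pp2:1
Op 4: fork(P0) -> P2. 3 ppages; refcounts: pp0:1 pp1:3 pp2:2
Op 5: fork(P2) -> P3. 3 ppages; refcounts: pp0:1 pp1:4 pp2:3
Op 6: read(P1, v0) -> 179. No state change.
Op 7: write(P2, v1, 173). refcount(pp1)=4>1 -> COPY to pp3. 4 ppages; refcounts: pp0:1 pp1:3 pp2:3 pp3:1
Op 8: read(P3, v0) -> 151. No state change.
P0: v0 -> pp2 = 151
P1: v0 -> pp0 = 179
P2: v0 -> pp2 = 151
P3: v0 -> pp2 = 151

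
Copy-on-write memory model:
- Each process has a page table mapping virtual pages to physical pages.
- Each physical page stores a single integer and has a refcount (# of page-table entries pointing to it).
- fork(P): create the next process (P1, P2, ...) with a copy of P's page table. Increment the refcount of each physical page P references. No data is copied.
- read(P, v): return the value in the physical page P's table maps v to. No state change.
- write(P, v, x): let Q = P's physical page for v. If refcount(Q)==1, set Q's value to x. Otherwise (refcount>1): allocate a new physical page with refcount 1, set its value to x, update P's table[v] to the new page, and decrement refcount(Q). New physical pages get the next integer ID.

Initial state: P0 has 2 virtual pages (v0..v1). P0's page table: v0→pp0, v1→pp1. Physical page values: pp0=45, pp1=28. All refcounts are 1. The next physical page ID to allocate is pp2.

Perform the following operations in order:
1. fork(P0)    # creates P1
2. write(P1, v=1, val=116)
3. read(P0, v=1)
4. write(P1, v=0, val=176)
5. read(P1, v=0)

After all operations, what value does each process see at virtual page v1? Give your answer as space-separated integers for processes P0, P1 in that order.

Op 1: fork(P0) -> P1. 2 ppages; refcounts: pp0:2 pp1:2
Op 2: write(P1, v1, 116). refcount(pp1)=2>1 -> COPY to pp2. 3 ppages; refcounts: pp0:2 pp1:1 pp2:1
Op 3: read(P0, v1) -> 28. No state change.
Op 4: write(P1, v0, 176). refcount(pp0)=2>1 -> COPY to pp3. 4 ppages; refcounts: pp0:1 pp1:1 pp2:1 pp3:1
Op 5: read(P1, v0) -> 176. No state change.
P0: v1 -> pp1 = 28
P1: v1 -> pp2 = 116

Answer: 28 116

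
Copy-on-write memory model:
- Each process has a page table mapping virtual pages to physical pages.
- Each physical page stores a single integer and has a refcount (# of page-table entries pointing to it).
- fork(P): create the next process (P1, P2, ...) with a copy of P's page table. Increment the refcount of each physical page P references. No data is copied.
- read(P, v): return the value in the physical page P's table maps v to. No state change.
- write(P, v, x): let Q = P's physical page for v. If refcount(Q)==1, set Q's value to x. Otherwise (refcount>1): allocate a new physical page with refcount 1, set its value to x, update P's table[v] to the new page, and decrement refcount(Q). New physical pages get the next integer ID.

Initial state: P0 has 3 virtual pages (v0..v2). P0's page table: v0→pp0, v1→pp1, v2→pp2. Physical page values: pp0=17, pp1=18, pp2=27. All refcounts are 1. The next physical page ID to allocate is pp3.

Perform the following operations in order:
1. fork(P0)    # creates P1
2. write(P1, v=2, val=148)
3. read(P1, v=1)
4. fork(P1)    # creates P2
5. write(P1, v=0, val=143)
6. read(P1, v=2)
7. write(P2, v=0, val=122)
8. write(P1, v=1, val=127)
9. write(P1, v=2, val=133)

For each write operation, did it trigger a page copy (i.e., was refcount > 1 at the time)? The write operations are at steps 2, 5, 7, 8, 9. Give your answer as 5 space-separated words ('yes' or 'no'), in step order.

Op 1: fork(P0) -> P1. 3 ppages; refcounts: pp0:2 pp1:2 pp2:2
Op 2: write(P1, v2, 148). refcount(pp2)=2>1 -> COPY to pp3. 4 ppages; refcounts: pp0:2 pp1:2 pp2:1 pp3:1
Op 3: read(P1, v1) -> 18. No state change.
Op 4: fork(P1) -> P2. 4 ppages; refcounts: pp0:3 pp1:3 pp2:1 pp3:2
Op 5: write(P1, v0, 143). refcount(pp0)=3>1 -> COPY to pp4. 5 ppages; refcounts: pp0:2 pp1:3 pp2:1 pp3:2 pp4:1
Op 6: read(P1, v2) -> 148. No state change.
Op 7: write(P2, v0, 122). refcount(pp0)=2>1 -> COPY to pp5. 6 ppages; refcounts: pp0:1 pp1:3 pp2:1 pp3:2 pp4:1 pp5:1
Op 8: write(P1, v1, 127). refcount(pp1)=3>1 -> COPY to pp6. 7 ppages; refcounts: pp0:1 pp1:2 pp2:1 pp3:2 pp4:1 pp5:1 pp6:1
Op 9: write(P1, v2, 133). refcount(pp3)=2>1 -> COPY to pp7. 8 ppages; refcounts: pp0:1 pp1:2 pp2:1 pp3:1 pp4:1 pp5:1 pp6:1 pp7:1

yes yes yes yes yes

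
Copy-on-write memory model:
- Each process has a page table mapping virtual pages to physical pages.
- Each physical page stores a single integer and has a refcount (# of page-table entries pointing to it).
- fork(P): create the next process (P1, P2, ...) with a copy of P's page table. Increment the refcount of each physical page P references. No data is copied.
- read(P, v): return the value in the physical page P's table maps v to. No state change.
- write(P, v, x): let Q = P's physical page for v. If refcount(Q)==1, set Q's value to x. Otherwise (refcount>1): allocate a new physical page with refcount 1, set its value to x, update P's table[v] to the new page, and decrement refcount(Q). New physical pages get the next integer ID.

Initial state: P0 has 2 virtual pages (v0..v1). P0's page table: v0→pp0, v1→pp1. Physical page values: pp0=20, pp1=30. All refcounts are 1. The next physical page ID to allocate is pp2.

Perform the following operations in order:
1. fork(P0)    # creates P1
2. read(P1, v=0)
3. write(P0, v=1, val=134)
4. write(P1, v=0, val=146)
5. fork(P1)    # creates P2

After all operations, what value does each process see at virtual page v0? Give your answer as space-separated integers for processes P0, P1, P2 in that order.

Op 1: fork(P0) -> P1. 2 ppages; refcounts: pp0:2 pp1:2
Op 2: read(P1, v0) -> 20. No state change.
Op 3: write(P0, v1, 134). refcount(pp1)=2>1 -> COPY to pp2. 3 ppages; refcounts: pp0:2 pp1:1 pp2:1
Op 4: write(P1, v0, 146). refcount(pp0)=2>1 -> COPY to pp3. 4 ppages; refcounts: pp0:1 pp1:1 pp2:1 pp3:1
Op 5: fork(P1) -> P2. 4 ppages; refcounts: pp0:1 pp1:2 pp2:1 pp3:2
P0: v0 -> pp0 = 20
P1: v0 -> pp3 = 146
P2: v0 -> pp3 = 146

Answer: 20 146 146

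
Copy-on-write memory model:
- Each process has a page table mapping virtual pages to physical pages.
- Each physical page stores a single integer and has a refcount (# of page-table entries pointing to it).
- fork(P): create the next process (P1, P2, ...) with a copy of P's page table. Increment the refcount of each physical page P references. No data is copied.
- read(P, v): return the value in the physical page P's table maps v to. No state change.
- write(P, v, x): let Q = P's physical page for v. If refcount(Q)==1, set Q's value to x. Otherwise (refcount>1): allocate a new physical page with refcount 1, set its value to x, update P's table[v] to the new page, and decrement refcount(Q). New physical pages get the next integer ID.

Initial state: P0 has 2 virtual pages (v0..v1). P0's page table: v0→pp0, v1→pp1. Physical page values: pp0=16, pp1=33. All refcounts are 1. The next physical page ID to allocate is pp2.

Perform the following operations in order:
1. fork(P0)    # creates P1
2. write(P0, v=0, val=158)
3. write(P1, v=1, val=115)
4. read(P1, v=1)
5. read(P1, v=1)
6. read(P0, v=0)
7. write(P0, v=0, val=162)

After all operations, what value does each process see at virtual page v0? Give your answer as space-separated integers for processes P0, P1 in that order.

Op 1: fork(P0) -> P1. 2 ppages; refcounts: pp0:2 pp1:2
Op 2: write(P0, v0, 158). refcount(pp0)=2>1 -> COPY to pp2. 3 ppages; refcounts: pp0:1 pp1:2 pp2:1
Op 3: write(P1, v1, 115). refcount(pp1)=2>1 -> COPY to pp3. 4 ppages; refcounts: pp0:1 pp1:1 pp2:1 pp3:1
Op 4: read(P1, v1) -> 115. No state change.
Op 5: read(P1, v1) -> 115. No state change.
Op 6: read(P0, v0) -> 158. No state change.
Op 7: write(P0, v0, 162). refcount(pp2)=1 -> write in place. 4 ppages; refcounts: pp0:1 pp1:1 pp2:1 pp3:1
P0: v0 -> pp2 = 162
P1: v0 -> pp0 = 16

Answer: 162 16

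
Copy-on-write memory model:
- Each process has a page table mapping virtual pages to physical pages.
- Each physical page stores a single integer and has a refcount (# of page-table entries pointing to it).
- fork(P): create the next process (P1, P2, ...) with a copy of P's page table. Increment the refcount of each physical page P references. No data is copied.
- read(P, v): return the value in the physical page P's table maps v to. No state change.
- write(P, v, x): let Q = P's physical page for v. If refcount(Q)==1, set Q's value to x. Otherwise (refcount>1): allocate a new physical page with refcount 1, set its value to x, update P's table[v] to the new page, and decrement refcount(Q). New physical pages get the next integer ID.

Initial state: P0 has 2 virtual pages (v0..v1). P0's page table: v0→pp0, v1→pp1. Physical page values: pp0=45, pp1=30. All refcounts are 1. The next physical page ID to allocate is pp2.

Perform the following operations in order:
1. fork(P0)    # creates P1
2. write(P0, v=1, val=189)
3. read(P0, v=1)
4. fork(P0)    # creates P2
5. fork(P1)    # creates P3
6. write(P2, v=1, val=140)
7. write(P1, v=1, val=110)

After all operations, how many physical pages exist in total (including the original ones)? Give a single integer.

Op 1: fork(P0) -> P1. 2 ppages; refcounts: pp0:2 pp1:2
Op 2: write(P0, v1, 189). refcount(pp1)=2>1 -> COPY to pp2. 3 ppages; refcounts: pp0:2 pp1:1 pp2:1
Op 3: read(P0, v1) -> 189. No state change.
Op 4: fork(P0) -> P2. 3 ppages; refcounts: pp0:3 pp1:1 pp2:2
Op 5: fork(P1) -> P3. 3 ppages; refcounts: pp0:4 pp1:2 pp2:2
Op 6: write(P2, v1, 140). refcount(pp2)=2>1 -> COPY to pp3. 4 ppages; refcounts: pp0:4 pp1:2 pp2:1 pp3:1
Op 7: write(P1, v1, 110). refcount(pp1)=2>1 -> COPY to pp4. 5 ppages; refcounts: pp0:4 pp1:1 pp2:1 pp3:1 pp4:1

Answer: 5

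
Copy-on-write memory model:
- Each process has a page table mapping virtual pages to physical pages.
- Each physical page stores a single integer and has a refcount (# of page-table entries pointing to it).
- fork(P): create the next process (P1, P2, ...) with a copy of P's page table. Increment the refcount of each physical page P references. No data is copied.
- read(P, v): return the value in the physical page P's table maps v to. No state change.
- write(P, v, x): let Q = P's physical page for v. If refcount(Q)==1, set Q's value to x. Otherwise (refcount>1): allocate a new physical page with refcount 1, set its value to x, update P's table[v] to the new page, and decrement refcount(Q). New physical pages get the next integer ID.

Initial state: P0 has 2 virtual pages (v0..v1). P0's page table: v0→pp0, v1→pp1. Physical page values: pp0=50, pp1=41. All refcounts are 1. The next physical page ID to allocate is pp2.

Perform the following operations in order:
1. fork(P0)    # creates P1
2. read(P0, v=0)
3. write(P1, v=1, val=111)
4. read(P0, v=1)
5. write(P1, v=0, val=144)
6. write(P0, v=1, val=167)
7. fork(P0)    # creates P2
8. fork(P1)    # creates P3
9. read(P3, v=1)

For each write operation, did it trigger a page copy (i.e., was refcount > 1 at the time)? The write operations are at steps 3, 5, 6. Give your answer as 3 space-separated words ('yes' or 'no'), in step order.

Op 1: fork(P0) -> P1. 2 ppages; refcounts: pp0:2 pp1:2
Op 2: read(P0, v0) -> 50. No state change.
Op 3: write(P1, v1, 111). refcount(pp1)=2>1 -> COPY to pp2. 3 ppages; refcounts: pp0:2 pp1:1 pp2:1
Op 4: read(P0, v1) -> 41. No state change.
Op 5: write(P1, v0, 144). refcount(pp0)=2>1 -> COPY to pp3. 4 ppages; refcounts: pp0:1 pp1:1 pp2:1 pp3:1
Op 6: write(P0, v1, 167). refcount(pp1)=1 -> write in place. 4 ppages; refcounts: pp0:1 pp1:1 pp2:1 pp3:1
Op 7: fork(P0) -> P2. 4 ppages; refcounts: pp0:2 pp1:2 pp2:1 pp3:1
Op 8: fork(P1) -> P3. 4 ppages; refcounts: pp0:2 pp1:2 pp2:2 pp3:2
Op 9: read(P3, v1) -> 111. No state change.

yes yes no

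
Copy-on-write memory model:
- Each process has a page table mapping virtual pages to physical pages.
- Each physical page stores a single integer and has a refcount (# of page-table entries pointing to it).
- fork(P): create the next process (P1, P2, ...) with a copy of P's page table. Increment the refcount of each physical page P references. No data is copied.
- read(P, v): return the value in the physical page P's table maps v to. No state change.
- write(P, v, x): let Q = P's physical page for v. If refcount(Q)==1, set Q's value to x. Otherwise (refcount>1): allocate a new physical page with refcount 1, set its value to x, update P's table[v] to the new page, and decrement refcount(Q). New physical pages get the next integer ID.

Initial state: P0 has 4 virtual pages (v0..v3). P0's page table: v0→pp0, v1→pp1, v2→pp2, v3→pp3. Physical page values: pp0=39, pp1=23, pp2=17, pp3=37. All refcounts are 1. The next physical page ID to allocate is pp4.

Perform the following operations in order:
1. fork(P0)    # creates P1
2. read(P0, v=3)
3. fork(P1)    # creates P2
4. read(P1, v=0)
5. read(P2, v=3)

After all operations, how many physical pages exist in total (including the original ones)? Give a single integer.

Op 1: fork(P0) -> P1. 4 ppages; refcounts: pp0:2 pp1:2 pp2:2 pp3:2
Op 2: read(P0, v3) -> 37. No state change.
Op 3: fork(P1) -> P2. 4 ppages; refcounts: pp0:3 pp1:3 pp2:3 pp3:3
Op 4: read(P1, v0) -> 39. No state change.
Op 5: read(P2, v3) -> 37. No state change.

Answer: 4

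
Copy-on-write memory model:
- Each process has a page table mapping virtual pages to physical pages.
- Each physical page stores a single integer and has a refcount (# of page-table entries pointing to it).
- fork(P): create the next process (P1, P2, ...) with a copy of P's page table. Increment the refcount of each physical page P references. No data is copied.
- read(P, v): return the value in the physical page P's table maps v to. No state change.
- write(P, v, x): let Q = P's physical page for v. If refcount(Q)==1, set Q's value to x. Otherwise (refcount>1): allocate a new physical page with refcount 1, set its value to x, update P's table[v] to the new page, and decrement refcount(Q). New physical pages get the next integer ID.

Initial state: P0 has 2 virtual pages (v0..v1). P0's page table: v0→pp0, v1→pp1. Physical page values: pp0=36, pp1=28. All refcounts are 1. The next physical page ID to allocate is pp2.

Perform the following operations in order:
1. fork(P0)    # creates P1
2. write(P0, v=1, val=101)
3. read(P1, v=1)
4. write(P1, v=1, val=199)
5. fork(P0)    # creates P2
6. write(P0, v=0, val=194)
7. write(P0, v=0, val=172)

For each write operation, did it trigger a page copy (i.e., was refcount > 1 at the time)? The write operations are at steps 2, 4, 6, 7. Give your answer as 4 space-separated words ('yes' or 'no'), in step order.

Op 1: fork(P0) -> P1. 2 ppages; refcounts: pp0:2 pp1:2
Op 2: write(P0, v1, 101). refcount(pp1)=2>1 -> COPY to pp2. 3 ppages; refcounts: pp0:2 pp1:1 pp2:1
Op 3: read(P1, v1) -> 28. No state change.
Op 4: write(P1, v1, 199). refcount(pp1)=1 -> write in place. 3 ppages; refcounts: pp0:2 pp1:1 pp2:1
Op 5: fork(P0) -> P2. 3 ppages; refcounts: pp0:3 pp1:1 pp2:2
Op 6: write(P0, v0, 194). refcount(pp0)=3>1 -> COPY to pp3. 4 ppages; refcounts: pp0:2 pp1:1 pp2:2 pp3:1
Op 7: write(P0, v0, 172). refcount(pp3)=1 -> write in place. 4 ppages; refcounts: pp0:2 pp1:1 pp2:2 pp3:1

yes no yes no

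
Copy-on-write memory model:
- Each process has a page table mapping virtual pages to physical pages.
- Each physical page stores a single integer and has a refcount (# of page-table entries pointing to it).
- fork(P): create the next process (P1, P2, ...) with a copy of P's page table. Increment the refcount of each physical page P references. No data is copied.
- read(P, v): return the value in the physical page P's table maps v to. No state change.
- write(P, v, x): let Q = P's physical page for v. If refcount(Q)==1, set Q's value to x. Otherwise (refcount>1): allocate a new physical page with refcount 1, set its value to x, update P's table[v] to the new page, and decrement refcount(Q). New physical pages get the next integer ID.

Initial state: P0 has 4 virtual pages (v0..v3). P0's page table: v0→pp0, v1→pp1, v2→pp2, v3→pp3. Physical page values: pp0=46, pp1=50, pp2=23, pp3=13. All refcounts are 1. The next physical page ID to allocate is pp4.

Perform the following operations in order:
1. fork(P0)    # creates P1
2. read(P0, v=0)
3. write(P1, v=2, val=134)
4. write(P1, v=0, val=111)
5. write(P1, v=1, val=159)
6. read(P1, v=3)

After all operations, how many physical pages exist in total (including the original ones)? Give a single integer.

Op 1: fork(P0) -> P1. 4 ppages; refcounts: pp0:2 pp1:2 pp2:2 pp3:2
Op 2: read(P0, v0) -> 46. No state change.
Op 3: write(P1, v2, 134). refcount(pp2)=2>1 -> COPY to pp4. 5 ppages; refcounts: pp0:2 pp1:2 pp2:1 pp3:2 pp4:1
Op 4: write(P1, v0, 111). refcount(pp0)=2>1 -> COPY to pp5. 6 ppages; refcounts: pp0:1 pp1:2 pp2:1 pp3:2 pp4:1 pp5:1
Op 5: write(P1, v1, 159). refcount(pp1)=2>1 -> COPY to pp6. 7 ppages; refcounts: pp0:1 pp1:1 pp2:1 pp3:2 pp4:1 pp5:1 pp6:1
Op 6: read(P1, v3) -> 13. No state change.

Answer: 7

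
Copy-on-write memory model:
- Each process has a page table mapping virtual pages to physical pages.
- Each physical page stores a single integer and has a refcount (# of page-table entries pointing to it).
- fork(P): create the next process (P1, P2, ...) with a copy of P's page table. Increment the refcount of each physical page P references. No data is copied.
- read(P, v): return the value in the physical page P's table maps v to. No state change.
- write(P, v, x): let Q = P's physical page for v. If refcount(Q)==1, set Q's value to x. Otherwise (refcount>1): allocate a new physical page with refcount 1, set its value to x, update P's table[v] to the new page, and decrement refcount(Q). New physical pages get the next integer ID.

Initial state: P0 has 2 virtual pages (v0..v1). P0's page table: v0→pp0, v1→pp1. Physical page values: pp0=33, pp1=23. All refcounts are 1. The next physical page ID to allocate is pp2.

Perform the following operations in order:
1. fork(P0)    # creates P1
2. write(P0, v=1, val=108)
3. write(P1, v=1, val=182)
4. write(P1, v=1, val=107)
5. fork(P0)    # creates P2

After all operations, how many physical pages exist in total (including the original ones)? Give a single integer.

Answer: 3

Derivation:
Op 1: fork(P0) -> P1. 2 ppages; refcounts: pp0:2 pp1:2
Op 2: write(P0, v1, 108). refcount(pp1)=2>1 -> COPY to pp2. 3 ppages; refcounts: pp0:2 pp1:1 pp2:1
Op 3: write(P1, v1, 182). refcount(pp1)=1 -> write in place. 3 ppages; refcounts: pp0:2 pp1:1 pp2:1
Op 4: write(P1, v1, 107). refcount(pp1)=1 -> write in place. 3 ppages; refcounts: pp0:2 pp1:1 pp2:1
Op 5: fork(P0) -> P2. 3 ppages; refcounts: pp0:3 pp1:1 pp2:2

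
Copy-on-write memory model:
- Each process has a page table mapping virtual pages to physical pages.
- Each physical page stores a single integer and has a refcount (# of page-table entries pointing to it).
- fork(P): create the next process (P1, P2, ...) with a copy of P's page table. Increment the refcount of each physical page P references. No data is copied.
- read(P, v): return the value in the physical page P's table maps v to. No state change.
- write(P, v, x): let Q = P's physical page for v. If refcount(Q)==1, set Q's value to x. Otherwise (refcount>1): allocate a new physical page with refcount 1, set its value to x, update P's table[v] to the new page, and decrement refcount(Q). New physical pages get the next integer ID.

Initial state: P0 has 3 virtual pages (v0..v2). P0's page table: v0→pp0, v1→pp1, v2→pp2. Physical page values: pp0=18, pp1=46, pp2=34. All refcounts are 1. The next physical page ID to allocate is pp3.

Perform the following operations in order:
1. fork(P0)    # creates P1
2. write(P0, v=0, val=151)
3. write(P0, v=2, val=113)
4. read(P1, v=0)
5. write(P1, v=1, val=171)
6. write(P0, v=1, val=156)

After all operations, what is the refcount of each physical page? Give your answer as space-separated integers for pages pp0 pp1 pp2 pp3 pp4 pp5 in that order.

Op 1: fork(P0) -> P1. 3 ppages; refcounts: pp0:2 pp1:2 pp2:2
Op 2: write(P0, v0, 151). refcount(pp0)=2>1 -> COPY to pp3. 4 ppages; refcounts: pp0:1 pp1:2 pp2:2 pp3:1
Op 3: write(P0, v2, 113). refcount(pp2)=2>1 -> COPY to pp4. 5 ppages; refcounts: pp0:1 pp1:2 pp2:1 pp3:1 pp4:1
Op 4: read(P1, v0) -> 18. No state change.
Op 5: write(P1, v1, 171). refcount(pp1)=2>1 -> COPY to pp5. 6 ppages; refcounts: pp0:1 pp1:1 pp2:1 pp3:1 pp4:1 pp5:1
Op 6: write(P0, v1, 156). refcount(pp1)=1 -> write in place. 6 ppages; refcounts: pp0:1 pp1:1 pp2:1 pp3:1 pp4:1 pp5:1

Answer: 1 1 1 1 1 1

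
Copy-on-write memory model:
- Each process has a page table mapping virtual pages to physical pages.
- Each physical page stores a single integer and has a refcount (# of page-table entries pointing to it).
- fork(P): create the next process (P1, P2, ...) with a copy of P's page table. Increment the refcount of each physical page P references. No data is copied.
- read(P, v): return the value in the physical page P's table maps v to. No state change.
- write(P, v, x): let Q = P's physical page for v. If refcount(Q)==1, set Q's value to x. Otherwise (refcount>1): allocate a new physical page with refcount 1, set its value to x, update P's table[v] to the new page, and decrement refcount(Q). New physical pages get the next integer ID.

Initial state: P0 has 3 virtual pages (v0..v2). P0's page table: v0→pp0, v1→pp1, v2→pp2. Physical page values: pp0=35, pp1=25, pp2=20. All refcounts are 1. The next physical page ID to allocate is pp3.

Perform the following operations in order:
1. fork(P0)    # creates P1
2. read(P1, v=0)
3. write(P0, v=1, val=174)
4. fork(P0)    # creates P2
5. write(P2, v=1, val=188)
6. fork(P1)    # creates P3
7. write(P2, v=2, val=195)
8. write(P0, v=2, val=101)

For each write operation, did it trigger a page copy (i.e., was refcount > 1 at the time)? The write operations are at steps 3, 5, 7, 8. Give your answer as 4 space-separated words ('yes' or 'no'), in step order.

Op 1: fork(P0) -> P1. 3 ppages; refcounts: pp0:2 pp1:2 pp2:2
Op 2: read(P1, v0) -> 35. No state change.
Op 3: write(P0, v1, 174). refcount(pp1)=2>1 -> COPY to pp3. 4 ppages; refcounts: pp0:2 pp1:1 pp2:2 pp3:1
Op 4: fork(P0) -> P2. 4 ppages; refcounts: pp0:3 pp1:1 pp2:3 pp3:2
Op 5: write(P2, v1, 188). refcount(pp3)=2>1 -> COPY to pp4. 5 ppages; refcounts: pp0:3 pp1:1 pp2:3 pp3:1 pp4:1
Op 6: fork(P1) -> P3. 5 ppages; refcounts: pp0:4 pp1:2 pp2:4 pp3:1 pp4:1
Op 7: write(P2, v2, 195). refcount(pp2)=4>1 -> COPY to pp5. 6 ppages; refcounts: pp0:4 pp1:2 pp2:3 pp3:1 pp4:1 pp5:1
Op 8: write(P0, v2, 101). refcount(pp2)=3>1 -> COPY to pp6. 7 ppages; refcounts: pp0:4 pp1:2 pp2:2 pp3:1 pp4:1 pp5:1 pp6:1

yes yes yes yes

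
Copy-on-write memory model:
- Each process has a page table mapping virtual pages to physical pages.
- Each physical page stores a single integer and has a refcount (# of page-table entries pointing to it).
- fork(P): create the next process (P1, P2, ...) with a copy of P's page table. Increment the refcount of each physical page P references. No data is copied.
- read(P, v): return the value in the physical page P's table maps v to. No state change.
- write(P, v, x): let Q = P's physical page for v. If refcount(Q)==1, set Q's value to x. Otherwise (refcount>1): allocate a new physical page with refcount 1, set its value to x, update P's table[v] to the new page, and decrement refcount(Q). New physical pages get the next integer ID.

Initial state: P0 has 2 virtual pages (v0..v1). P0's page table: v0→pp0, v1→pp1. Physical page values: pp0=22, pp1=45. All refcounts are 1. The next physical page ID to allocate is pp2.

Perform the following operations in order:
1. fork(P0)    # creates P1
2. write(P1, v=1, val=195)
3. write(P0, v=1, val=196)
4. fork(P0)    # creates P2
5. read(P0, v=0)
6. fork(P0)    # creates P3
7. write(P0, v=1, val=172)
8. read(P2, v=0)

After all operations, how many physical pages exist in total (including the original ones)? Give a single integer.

Answer: 4

Derivation:
Op 1: fork(P0) -> P1. 2 ppages; refcounts: pp0:2 pp1:2
Op 2: write(P1, v1, 195). refcount(pp1)=2>1 -> COPY to pp2. 3 ppages; refcounts: pp0:2 pp1:1 pp2:1
Op 3: write(P0, v1, 196). refcount(pp1)=1 -> write in place. 3 ppages; refcounts: pp0:2 pp1:1 pp2:1
Op 4: fork(P0) -> P2. 3 ppages; refcounts: pp0:3 pp1:2 pp2:1
Op 5: read(P0, v0) -> 22. No state change.
Op 6: fork(P0) -> P3. 3 ppages; refcounts: pp0:4 pp1:3 pp2:1
Op 7: write(P0, v1, 172). refcount(pp1)=3>1 -> COPY to pp3. 4 ppages; refcounts: pp0:4 pp1:2 pp2:1 pp3:1
Op 8: read(P2, v0) -> 22. No state change.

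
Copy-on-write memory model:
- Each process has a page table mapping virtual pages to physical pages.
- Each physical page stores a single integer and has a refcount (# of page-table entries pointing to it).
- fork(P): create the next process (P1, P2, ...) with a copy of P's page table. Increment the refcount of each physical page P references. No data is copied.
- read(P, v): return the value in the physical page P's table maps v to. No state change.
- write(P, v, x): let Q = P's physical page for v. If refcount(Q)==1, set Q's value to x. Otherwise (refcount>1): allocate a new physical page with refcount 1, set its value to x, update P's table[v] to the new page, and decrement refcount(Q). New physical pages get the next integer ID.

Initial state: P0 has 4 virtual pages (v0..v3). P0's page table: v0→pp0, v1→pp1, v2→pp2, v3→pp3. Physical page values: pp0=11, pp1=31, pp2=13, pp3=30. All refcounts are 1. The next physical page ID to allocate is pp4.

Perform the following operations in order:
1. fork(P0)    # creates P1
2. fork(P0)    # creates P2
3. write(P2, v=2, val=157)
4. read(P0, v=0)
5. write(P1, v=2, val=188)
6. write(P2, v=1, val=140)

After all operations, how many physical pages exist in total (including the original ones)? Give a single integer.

Answer: 7

Derivation:
Op 1: fork(P0) -> P1. 4 ppages; refcounts: pp0:2 pp1:2 pp2:2 pp3:2
Op 2: fork(P0) -> P2. 4 ppages; refcounts: pp0:3 pp1:3 pp2:3 pp3:3
Op 3: write(P2, v2, 157). refcount(pp2)=3>1 -> COPY to pp4. 5 ppages; refcounts: pp0:3 pp1:3 pp2:2 pp3:3 pp4:1
Op 4: read(P0, v0) -> 11. No state change.
Op 5: write(P1, v2, 188). refcount(pp2)=2>1 -> COPY to pp5. 6 ppages; refcounts: pp0:3 pp1:3 pp2:1 pp3:3 pp4:1 pp5:1
Op 6: write(P2, v1, 140). refcount(pp1)=3>1 -> COPY to pp6. 7 ppages; refcounts: pp0:3 pp1:2 pp2:1 pp3:3 pp4:1 pp5:1 pp6:1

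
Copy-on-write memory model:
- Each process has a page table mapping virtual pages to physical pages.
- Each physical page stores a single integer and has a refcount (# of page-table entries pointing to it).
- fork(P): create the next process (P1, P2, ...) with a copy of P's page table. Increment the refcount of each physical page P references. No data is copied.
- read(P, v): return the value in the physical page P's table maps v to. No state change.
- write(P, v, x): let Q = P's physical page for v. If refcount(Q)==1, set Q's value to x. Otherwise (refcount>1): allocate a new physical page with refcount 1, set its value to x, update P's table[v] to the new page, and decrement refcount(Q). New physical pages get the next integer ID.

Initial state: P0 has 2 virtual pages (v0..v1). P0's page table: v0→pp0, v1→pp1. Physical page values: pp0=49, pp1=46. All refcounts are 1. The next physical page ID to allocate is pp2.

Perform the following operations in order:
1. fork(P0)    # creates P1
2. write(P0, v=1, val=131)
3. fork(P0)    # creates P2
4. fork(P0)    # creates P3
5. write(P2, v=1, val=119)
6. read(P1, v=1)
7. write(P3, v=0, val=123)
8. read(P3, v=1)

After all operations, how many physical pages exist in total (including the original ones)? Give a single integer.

Op 1: fork(P0) -> P1. 2 ppages; refcounts: pp0:2 pp1:2
Op 2: write(P0, v1, 131). refcount(pp1)=2>1 -> COPY to pp2. 3 ppages; refcounts: pp0:2 pp1:1 pp2:1
Op 3: fork(P0) -> P2. 3 ppages; refcounts: pp0:3 pp1:1 pp2:2
Op 4: fork(P0) -> P3. 3 ppages; refcounts: pp0:4 pp1:1 pp2:3
Op 5: write(P2, v1, 119). refcount(pp2)=3>1 -> COPY to pp3. 4 ppages; refcounts: pp0:4 pp1:1 pp2:2 pp3:1
Op 6: read(P1, v1) -> 46. No state change.
Op 7: write(P3, v0, 123). refcount(pp0)=4>1 -> COPY to pp4. 5 ppages; refcounts: pp0:3 pp1:1 pp2:2 pp3:1 pp4:1
Op 8: read(P3, v1) -> 131. No state change.

Answer: 5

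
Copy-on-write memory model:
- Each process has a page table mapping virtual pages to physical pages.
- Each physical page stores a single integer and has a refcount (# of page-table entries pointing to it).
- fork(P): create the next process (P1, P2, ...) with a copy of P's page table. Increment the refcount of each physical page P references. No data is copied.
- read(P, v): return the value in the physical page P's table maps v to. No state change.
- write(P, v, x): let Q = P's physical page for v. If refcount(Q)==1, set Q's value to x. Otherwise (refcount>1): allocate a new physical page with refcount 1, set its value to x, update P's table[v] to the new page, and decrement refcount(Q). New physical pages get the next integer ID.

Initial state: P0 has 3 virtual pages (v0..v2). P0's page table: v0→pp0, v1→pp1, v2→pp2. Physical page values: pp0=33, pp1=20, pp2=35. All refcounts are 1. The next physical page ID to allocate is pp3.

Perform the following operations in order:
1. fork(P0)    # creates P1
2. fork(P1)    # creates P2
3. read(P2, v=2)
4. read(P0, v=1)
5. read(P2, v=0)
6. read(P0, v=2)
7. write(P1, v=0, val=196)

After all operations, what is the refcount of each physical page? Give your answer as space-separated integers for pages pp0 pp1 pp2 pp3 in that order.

Op 1: fork(P0) -> P1. 3 ppages; refcounts: pp0:2 pp1:2 pp2:2
Op 2: fork(P1) -> P2. 3 ppages; refcounts: pp0:3 pp1:3 pp2:3
Op 3: read(P2, v2) -> 35. No state change.
Op 4: read(P0, v1) -> 20. No state change.
Op 5: read(P2, v0) -> 33. No state change.
Op 6: read(P0, v2) -> 35. No state change.
Op 7: write(P1, v0, 196). refcount(pp0)=3>1 -> COPY to pp3. 4 ppages; refcounts: pp0:2 pp1:3 pp2:3 pp3:1

Answer: 2 3 3 1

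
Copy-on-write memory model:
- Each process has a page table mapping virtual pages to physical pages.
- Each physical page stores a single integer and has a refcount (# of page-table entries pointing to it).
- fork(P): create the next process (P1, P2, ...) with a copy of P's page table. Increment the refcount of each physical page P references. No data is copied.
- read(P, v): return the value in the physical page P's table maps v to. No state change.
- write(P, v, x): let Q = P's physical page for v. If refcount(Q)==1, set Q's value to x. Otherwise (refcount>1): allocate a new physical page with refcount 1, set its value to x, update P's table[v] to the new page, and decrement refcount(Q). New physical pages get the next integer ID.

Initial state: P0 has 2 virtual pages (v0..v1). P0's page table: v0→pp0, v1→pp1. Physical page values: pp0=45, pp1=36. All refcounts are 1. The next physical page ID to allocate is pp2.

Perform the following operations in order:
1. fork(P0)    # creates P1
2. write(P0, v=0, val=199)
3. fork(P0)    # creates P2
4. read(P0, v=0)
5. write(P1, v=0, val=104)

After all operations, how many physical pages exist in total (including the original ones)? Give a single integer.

Op 1: fork(P0) -> P1. 2 ppages; refcounts: pp0:2 pp1:2
Op 2: write(P0, v0, 199). refcount(pp0)=2>1 -> COPY to pp2. 3 ppages; refcounts: pp0:1 pp1:2 pp2:1
Op 3: fork(P0) -> P2. 3 ppages; refcounts: pp0:1 pp1:3 pp2:2
Op 4: read(P0, v0) -> 199. No state change.
Op 5: write(P1, v0, 104). refcount(pp0)=1 -> write in place. 3 ppages; refcounts: pp0:1 pp1:3 pp2:2

Answer: 3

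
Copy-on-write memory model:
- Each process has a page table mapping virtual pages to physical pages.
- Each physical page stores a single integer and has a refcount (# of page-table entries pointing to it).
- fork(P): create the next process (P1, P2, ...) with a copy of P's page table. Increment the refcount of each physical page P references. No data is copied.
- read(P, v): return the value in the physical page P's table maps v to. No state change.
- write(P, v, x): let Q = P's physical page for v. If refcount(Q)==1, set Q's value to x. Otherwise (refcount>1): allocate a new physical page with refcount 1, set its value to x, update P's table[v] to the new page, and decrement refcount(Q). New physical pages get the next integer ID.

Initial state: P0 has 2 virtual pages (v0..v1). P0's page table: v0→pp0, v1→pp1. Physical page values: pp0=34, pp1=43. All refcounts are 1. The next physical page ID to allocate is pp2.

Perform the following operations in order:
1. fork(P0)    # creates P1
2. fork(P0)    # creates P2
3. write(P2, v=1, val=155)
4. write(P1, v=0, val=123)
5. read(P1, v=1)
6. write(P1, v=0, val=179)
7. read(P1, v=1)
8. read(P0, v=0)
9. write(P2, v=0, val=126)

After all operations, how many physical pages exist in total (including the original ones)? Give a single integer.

Answer: 5

Derivation:
Op 1: fork(P0) -> P1. 2 ppages; refcounts: pp0:2 pp1:2
Op 2: fork(P0) -> P2. 2 ppages; refcounts: pp0:3 pp1:3
Op 3: write(P2, v1, 155). refcount(pp1)=3>1 -> COPY to pp2. 3 ppages; refcounts: pp0:3 pp1:2 pp2:1
Op 4: write(P1, v0, 123). refcount(pp0)=3>1 -> COPY to pp3. 4 ppages; refcounts: pp0:2 pp1:2 pp2:1 pp3:1
Op 5: read(P1, v1) -> 43. No state change.
Op 6: write(P1, v0, 179). refcount(pp3)=1 -> write in place. 4 ppages; refcounts: pp0:2 pp1:2 pp2:1 pp3:1
Op 7: read(P1, v1) -> 43. No state change.
Op 8: read(P0, v0) -> 34. No state change.
Op 9: write(P2, v0, 126). refcount(pp0)=2>1 -> COPY to pp4. 5 ppages; refcounts: pp0:1 pp1:2 pp2:1 pp3:1 pp4:1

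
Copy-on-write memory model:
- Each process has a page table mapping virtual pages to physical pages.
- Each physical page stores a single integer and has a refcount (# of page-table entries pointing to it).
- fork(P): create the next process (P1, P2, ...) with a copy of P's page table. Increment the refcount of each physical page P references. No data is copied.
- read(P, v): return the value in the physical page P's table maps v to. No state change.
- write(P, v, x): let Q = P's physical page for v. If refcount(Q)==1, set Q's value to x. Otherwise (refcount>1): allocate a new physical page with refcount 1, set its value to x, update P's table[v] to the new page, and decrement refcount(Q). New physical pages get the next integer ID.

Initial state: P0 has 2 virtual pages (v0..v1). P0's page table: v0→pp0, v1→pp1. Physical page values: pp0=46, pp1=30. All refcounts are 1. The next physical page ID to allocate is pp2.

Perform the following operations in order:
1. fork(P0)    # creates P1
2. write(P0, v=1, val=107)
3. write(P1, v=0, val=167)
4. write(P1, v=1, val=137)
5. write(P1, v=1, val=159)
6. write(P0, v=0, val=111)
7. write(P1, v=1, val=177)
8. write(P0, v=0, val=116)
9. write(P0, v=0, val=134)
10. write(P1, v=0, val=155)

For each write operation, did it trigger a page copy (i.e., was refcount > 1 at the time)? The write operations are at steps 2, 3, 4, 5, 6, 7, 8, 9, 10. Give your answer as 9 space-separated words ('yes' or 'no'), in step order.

Op 1: fork(P0) -> P1. 2 ppages; refcounts: pp0:2 pp1:2
Op 2: write(P0, v1, 107). refcount(pp1)=2>1 -> COPY to pp2. 3 ppages; refcounts: pp0:2 pp1:1 pp2:1
Op 3: write(P1, v0, 167). refcount(pp0)=2>1 -> COPY to pp3. 4 ppages; refcounts: pp0:1 pp1:1 pp2:1 pp3:1
Op 4: write(P1, v1, 137). refcount(pp1)=1 -> write in place. 4 ppages; refcounts: pp0:1 pp1:1 pp2:1 pp3:1
Op 5: write(P1, v1, 159). refcount(pp1)=1 -> write in place. 4 ppages; refcounts: pp0:1 pp1:1 pp2:1 pp3:1
Op 6: write(P0, v0, 111). refcount(pp0)=1 -> write in place. 4 ppages; refcounts: pp0:1 pp1:1 pp2:1 pp3:1
Op 7: write(P1, v1, 177). refcount(pp1)=1 -> write in place. 4 ppages; refcounts: pp0:1 pp1:1 pp2:1 pp3:1
Op 8: write(P0, v0, 116). refcount(pp0)=1 -> write in place. 4 ppages; refcounts: pp0:1 pp1:1 pp2:1 pp3:1
Op 9: write(P0, v0, 134). refcount(pp0)=1 -> write in place. 4 ppages; refcounts: pp0:1 pp1:1 pp2:1 pp3:1
Op 10: write(P1, v0, 155). refcount(pp3)=1 -> write in place. 4 ppages; refcounts: pp0:1 pp1:1 pp2:1 pp3:1

yes yes no no no no no no no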